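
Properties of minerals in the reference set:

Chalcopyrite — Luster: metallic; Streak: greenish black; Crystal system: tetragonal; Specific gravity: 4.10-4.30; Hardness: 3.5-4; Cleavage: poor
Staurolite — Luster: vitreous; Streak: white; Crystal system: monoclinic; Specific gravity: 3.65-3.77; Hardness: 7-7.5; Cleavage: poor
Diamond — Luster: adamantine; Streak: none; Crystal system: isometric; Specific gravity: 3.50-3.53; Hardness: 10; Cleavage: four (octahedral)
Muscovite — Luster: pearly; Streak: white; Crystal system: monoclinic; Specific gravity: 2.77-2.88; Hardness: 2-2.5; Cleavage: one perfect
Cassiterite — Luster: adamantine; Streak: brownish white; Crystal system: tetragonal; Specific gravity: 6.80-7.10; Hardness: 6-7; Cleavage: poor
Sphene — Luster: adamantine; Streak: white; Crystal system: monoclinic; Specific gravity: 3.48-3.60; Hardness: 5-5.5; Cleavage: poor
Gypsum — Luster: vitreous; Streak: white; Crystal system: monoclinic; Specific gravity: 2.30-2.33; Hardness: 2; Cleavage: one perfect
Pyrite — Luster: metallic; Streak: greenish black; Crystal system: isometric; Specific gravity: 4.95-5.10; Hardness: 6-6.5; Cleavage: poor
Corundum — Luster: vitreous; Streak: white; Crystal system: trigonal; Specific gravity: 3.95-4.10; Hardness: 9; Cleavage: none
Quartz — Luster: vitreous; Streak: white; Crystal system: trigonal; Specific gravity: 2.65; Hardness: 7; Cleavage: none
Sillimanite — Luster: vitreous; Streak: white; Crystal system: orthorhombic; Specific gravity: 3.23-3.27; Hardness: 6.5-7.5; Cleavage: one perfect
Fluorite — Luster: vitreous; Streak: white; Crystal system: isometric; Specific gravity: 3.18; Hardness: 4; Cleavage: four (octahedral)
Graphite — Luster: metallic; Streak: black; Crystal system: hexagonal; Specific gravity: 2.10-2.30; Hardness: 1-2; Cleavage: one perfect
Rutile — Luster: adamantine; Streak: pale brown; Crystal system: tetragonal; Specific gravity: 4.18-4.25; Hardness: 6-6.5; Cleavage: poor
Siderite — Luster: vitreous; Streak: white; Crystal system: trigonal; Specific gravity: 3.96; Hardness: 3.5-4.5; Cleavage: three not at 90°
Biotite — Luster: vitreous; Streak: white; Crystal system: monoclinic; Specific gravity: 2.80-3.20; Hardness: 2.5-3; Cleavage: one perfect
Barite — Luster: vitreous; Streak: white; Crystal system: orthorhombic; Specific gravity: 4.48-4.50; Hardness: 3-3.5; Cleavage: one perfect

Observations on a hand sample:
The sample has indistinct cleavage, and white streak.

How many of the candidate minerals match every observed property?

Indistinct cleavage — leaves Chalcopyrite, Staurolite, Cassiterite, Sphene, Pyrite, Rutile.
White streak — Staurolite, Sphene remain.
Consistent with every observation: Sphene, Staurolite.
That is 2 minerals.

2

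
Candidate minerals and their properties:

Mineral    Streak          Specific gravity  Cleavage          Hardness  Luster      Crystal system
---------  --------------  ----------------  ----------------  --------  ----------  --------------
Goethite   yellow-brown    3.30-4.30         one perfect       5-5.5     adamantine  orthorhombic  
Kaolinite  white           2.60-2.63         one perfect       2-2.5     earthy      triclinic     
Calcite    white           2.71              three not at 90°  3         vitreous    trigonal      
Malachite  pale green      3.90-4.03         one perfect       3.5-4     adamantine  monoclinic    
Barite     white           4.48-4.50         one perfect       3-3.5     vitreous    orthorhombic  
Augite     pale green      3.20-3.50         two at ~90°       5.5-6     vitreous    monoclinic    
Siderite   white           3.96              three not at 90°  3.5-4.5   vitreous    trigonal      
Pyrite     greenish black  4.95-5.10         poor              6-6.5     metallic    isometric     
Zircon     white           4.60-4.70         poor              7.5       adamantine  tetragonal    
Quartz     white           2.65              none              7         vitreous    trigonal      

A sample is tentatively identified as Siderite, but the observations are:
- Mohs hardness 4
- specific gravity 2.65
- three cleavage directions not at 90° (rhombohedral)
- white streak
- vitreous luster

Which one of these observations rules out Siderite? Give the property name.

Mohs hardness 4: Siderite has hardness 3.5-4.5 — within range.
Specific gravity 2.65: Siderite has SG 3.96 — outside the reference range.
Three cleavage directions not at 90° (rhombohedral): Siderite has cleavage three not at 90° — within range.
White streak: Siderite has white streak — within range.
Vitreous luster: Siderite has vitreous luster — within range.
Only the specific gravity is inconsistent.

specific gravity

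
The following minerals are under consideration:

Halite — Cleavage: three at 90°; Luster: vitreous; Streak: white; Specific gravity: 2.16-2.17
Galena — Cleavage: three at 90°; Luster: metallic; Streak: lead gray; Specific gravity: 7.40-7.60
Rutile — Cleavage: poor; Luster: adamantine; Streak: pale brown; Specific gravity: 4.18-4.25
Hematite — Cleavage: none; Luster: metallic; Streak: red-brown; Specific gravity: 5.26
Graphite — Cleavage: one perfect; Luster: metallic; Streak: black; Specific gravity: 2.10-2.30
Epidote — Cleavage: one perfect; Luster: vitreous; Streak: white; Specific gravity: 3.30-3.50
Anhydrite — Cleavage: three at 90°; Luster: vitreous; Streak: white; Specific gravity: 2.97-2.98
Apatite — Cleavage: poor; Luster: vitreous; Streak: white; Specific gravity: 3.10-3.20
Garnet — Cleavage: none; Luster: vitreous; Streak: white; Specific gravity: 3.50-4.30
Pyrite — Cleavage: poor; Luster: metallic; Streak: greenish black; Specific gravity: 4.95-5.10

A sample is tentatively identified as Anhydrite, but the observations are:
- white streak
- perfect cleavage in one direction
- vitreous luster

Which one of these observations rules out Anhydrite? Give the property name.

cleavage

White streak: Anhydrite has white streak — agrees.
Perfect cleavage in one direction: Anhydrite has cleavage three at 90° — outside the reference range.
Vitreous luster: Anhydrite has vitreous luster — agrees.
The cleavage is the one property that does not fit.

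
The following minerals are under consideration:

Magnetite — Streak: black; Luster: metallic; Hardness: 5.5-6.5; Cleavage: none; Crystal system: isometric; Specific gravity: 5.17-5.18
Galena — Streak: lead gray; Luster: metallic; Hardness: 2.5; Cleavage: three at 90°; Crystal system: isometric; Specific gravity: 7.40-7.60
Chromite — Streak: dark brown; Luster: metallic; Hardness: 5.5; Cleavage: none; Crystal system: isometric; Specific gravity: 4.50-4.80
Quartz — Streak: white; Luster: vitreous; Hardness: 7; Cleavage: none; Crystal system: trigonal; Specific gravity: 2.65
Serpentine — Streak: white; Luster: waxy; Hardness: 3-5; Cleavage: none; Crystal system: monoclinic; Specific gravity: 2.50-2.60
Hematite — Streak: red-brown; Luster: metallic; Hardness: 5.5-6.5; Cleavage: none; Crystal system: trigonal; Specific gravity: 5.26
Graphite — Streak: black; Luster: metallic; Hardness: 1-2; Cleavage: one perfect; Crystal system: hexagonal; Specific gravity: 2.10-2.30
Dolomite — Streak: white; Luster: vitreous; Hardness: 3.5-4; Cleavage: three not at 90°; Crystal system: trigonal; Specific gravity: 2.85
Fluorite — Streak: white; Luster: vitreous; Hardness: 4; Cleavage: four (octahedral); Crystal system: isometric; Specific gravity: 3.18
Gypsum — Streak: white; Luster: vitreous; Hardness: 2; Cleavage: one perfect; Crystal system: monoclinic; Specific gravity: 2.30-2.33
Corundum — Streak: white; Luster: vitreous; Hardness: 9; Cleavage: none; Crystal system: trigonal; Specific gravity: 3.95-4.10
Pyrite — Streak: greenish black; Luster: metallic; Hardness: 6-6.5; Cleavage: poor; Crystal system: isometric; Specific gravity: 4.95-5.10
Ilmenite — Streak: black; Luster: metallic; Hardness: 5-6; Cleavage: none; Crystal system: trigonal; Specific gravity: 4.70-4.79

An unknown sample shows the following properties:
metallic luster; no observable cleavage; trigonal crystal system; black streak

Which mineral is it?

Metallic luster is inconsistent with Quartz, Serpentine, Dolomite, Fluorite, Gypsum, Corundum.
No observable cleavage is inconsistent with Galena, Graphite, Pyrite.
Trigonal crystal system excludes Magnetite, Chromite.
Black streak excludes Hematite.
Only Ilmenite satisfies all observations.

Ilmenite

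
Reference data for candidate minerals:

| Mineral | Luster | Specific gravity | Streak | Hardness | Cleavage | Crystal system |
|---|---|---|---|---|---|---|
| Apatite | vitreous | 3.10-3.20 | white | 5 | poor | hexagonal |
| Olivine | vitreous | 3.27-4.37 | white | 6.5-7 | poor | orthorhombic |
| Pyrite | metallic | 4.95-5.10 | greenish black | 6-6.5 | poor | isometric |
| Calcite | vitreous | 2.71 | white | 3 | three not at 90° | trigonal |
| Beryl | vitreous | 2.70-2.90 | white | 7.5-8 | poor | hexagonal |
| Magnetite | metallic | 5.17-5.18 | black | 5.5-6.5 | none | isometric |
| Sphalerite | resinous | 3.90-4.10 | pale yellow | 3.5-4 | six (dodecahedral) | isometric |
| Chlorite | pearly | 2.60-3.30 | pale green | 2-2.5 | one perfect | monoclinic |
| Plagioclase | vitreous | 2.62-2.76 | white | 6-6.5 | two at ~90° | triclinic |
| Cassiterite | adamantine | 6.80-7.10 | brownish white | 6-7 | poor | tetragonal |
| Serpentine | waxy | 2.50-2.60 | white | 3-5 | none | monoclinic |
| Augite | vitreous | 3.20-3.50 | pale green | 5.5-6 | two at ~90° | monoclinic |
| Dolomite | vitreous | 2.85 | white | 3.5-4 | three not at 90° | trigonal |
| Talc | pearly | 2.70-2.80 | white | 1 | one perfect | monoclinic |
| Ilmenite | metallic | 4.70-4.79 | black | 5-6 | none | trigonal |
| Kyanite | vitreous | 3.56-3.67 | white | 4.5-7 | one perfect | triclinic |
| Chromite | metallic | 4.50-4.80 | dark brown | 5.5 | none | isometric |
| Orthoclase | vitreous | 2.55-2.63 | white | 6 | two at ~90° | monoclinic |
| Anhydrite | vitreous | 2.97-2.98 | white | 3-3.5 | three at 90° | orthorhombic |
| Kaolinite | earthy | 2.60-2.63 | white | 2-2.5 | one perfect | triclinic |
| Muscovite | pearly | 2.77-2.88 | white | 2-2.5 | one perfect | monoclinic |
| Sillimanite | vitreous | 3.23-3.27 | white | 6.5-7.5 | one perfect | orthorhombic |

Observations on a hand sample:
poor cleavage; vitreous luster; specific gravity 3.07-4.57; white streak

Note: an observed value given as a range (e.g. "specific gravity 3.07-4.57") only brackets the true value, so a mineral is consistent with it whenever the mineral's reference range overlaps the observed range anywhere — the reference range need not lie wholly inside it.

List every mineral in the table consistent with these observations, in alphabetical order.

Apatite, Olivine

Poor cleavage: Apatite, Olivine, Pyrite, Beryl, Cassiterite remain.
Vitreous luster rules out Pyrite, Cassiterite.
Specific gravity 3.07-4.57 is inconsistent with Beryl.
White streak: all remaining candidates fit.
The minerals that satisfy all observations are Apatite, Olivine.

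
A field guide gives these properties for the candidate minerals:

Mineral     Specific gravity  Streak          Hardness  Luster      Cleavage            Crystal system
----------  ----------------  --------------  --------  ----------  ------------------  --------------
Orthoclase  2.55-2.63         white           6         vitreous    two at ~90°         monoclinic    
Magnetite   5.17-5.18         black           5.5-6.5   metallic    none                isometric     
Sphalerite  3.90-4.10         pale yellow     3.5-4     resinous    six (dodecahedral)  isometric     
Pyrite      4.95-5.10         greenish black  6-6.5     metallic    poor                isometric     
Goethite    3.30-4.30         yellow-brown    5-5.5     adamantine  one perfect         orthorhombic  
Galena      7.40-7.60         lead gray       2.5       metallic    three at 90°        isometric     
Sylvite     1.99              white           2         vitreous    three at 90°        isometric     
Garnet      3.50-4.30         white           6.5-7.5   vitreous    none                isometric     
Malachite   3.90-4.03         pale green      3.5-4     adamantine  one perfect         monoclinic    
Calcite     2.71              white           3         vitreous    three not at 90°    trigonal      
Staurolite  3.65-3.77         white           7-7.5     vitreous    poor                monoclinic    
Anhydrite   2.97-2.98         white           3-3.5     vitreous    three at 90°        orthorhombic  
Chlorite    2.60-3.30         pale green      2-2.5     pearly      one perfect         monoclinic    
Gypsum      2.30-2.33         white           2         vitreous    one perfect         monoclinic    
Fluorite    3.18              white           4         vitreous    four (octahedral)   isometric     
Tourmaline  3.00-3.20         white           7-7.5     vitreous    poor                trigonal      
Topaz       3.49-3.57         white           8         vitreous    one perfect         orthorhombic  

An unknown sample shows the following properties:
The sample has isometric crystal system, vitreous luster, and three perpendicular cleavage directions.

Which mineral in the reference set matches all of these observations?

Sylvite

Isometric crystal system — only Magnetite, Sphalerite, Pyrite, Galena, Sylvite, Garnet, Fluorite remain.
Vitreous luster — only Sylvite, Garnet, Fluorite remain.
Three perpendicular cleavage directions — narrows the field to Sylvite.
Sylvite is the sole remaining match.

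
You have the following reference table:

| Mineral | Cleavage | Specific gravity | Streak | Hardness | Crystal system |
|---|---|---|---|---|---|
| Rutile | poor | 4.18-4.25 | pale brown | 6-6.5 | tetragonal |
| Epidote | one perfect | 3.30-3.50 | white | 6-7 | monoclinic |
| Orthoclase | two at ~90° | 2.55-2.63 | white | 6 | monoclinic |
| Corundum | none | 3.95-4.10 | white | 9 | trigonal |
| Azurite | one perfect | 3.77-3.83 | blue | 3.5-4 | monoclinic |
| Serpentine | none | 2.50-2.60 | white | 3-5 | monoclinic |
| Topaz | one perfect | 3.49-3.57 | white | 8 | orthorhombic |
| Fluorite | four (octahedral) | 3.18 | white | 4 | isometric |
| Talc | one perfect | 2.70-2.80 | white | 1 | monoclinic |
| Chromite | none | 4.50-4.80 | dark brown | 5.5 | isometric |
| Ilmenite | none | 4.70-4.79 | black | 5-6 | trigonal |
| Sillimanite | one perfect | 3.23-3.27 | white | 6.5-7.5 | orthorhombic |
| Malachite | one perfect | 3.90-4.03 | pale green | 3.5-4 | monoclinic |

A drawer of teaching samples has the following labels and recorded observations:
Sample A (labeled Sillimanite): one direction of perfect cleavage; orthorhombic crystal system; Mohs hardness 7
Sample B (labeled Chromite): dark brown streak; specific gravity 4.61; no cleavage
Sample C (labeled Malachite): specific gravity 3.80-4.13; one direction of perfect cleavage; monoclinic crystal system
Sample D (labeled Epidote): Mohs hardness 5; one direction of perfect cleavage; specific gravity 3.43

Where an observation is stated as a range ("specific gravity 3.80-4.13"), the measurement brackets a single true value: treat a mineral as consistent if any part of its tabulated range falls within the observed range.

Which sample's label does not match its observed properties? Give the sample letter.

D

Sample A: nothing contradicts Sillimanite.
Sample B: nothing contradicts Chromite.
Sample C: nothing contradicts Malachite.
Sample D: Epidote has hardness 6-7, but the record shows Mohs hardness 5 — this label is wrong.
The mislabeled specimen is D.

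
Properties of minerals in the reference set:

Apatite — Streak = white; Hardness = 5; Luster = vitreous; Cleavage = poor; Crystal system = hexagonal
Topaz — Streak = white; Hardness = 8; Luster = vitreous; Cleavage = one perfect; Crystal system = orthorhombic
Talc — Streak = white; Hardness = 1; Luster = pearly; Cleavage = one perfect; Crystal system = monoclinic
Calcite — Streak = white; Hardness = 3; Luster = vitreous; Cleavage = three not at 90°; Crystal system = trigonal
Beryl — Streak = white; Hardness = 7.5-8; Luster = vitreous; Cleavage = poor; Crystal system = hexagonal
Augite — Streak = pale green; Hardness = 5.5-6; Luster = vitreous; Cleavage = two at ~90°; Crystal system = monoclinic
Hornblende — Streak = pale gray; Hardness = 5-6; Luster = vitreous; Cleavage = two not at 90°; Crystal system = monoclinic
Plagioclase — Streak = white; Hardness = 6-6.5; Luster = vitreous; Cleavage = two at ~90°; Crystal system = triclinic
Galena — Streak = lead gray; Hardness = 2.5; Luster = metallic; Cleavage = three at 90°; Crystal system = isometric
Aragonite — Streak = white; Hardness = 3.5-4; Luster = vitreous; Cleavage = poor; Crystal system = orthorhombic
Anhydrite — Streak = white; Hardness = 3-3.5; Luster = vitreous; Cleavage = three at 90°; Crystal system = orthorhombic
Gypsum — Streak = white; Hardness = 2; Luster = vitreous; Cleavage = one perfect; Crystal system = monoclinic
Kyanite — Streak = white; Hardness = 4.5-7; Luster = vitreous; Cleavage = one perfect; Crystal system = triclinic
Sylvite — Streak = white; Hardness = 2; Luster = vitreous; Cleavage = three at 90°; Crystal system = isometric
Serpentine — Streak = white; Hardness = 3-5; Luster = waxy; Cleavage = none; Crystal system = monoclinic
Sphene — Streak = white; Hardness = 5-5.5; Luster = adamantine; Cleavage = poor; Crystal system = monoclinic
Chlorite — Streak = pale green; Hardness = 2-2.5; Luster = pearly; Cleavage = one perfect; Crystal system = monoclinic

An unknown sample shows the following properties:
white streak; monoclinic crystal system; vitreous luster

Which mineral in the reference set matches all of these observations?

Gypsum

White streak is inconsistent with Augite, Hornblende, Galena, Chlorite.
Monoclinic crystal system: narrows the field to Talc, Gypsum, Serpentine, Sphene.
Vitreous luster: only Gypsum remains.
Only Gypsum satisfies all observations.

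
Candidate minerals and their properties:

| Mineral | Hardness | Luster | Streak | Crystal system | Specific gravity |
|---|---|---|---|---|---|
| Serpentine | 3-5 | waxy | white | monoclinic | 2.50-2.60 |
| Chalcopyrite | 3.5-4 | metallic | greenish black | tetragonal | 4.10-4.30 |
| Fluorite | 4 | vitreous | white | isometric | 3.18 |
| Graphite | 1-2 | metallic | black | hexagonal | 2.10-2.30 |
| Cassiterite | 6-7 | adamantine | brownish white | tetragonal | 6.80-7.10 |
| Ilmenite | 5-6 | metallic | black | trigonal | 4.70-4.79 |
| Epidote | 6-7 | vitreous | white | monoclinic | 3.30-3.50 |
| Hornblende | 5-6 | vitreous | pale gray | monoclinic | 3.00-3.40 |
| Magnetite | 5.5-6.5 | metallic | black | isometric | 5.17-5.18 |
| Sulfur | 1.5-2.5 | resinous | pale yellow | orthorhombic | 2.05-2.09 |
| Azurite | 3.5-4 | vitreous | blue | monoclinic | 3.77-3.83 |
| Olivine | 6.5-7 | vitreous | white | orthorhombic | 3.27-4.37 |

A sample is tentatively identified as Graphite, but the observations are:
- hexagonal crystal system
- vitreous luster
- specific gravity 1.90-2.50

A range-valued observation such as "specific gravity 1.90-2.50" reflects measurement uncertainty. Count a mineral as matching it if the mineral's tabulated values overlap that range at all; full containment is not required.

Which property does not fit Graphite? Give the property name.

Hexagonal crystal system: Graphite has hexagonal system — agrees.
Vitreous luster: Graphite has metallic luster — inconsistent.
Specific gravity 1.90-2.50: Graphite has SG 2.10-2.30 — agrees.
Everything matches except the luster.

luster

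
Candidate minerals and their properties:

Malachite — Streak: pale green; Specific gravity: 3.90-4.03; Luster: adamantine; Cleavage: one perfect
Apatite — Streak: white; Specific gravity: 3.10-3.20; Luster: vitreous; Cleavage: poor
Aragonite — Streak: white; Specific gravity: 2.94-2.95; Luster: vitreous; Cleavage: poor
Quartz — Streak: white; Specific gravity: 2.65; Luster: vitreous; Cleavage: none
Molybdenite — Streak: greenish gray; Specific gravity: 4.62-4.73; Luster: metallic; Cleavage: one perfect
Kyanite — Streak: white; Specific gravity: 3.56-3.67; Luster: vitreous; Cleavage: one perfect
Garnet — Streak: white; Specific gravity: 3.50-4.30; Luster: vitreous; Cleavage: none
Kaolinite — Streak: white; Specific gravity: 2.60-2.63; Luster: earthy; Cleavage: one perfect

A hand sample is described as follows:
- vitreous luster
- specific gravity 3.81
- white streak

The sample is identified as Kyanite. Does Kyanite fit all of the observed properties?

Vitreous luster — consistent with Kyanite (vitreous luster).
Specific gravity 3.81 — Kyanite has SG 3.56-3.67; inconsistent.
White streak — consistent with Kyanite (white streak).
Specific gravity alone is enough to reject Kyanite.

Inconsistent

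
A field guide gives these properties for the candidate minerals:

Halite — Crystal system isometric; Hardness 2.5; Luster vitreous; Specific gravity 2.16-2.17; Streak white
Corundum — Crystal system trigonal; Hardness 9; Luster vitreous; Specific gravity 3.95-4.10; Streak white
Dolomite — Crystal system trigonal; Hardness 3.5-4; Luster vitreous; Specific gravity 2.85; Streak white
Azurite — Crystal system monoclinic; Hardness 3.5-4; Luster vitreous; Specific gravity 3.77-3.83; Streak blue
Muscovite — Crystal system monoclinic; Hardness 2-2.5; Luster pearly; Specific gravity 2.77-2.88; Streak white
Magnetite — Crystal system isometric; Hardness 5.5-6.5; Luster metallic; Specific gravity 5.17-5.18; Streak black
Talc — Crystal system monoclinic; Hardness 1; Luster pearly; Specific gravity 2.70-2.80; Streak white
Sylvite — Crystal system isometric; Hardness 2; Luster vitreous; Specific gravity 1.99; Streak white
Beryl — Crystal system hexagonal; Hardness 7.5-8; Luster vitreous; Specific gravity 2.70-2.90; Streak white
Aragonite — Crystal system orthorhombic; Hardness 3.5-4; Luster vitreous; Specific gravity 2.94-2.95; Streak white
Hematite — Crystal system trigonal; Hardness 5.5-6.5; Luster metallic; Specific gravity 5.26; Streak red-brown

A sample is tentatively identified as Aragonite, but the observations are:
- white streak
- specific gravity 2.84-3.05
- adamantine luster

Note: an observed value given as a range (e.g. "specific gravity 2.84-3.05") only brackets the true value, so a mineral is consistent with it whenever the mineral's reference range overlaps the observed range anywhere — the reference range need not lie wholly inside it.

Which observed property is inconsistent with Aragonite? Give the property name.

White streak: Aragonite has white streak — within range.
Specific gravity 2.84-3.05: Aragonite has SG 2.94-2.95 — within range.
Adamantine luster: Aragonite has vitreous luster — outside the reference range.
Everything matches except the luster.

luster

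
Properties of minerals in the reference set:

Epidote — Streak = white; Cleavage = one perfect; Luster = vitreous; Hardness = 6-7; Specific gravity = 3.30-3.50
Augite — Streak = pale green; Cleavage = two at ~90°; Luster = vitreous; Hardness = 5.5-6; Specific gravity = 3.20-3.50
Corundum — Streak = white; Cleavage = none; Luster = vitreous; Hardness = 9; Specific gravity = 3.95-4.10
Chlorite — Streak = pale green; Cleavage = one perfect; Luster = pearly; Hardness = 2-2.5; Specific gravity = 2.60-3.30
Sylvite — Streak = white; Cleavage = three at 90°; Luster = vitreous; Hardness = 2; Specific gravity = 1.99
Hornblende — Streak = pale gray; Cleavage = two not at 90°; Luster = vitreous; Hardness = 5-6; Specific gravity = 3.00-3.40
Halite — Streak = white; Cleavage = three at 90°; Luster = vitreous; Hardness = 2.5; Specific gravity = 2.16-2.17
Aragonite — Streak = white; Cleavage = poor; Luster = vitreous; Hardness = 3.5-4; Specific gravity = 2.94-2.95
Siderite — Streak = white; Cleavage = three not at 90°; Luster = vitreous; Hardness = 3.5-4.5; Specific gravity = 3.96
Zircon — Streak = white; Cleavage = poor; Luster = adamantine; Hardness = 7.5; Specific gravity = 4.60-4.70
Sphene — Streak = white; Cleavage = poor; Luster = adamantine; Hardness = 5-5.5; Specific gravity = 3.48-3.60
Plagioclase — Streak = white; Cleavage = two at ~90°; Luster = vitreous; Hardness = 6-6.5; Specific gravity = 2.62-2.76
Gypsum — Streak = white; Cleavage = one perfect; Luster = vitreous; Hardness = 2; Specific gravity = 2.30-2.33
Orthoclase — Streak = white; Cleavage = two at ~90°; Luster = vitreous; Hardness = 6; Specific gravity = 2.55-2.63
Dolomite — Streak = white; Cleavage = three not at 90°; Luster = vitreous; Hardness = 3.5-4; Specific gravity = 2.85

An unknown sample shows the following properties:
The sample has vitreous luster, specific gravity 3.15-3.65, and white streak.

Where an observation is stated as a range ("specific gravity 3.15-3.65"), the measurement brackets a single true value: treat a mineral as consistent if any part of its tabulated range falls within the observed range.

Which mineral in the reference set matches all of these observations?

Epidote

Vitreous luster rules out Chlorite, Zircon, Sphene.
Specific gravity 3.15-3.65 — only Epidote, Augite, Hornblende remain.
White streak — narrows the field to Epidote.
Epidote is the sole remaining match.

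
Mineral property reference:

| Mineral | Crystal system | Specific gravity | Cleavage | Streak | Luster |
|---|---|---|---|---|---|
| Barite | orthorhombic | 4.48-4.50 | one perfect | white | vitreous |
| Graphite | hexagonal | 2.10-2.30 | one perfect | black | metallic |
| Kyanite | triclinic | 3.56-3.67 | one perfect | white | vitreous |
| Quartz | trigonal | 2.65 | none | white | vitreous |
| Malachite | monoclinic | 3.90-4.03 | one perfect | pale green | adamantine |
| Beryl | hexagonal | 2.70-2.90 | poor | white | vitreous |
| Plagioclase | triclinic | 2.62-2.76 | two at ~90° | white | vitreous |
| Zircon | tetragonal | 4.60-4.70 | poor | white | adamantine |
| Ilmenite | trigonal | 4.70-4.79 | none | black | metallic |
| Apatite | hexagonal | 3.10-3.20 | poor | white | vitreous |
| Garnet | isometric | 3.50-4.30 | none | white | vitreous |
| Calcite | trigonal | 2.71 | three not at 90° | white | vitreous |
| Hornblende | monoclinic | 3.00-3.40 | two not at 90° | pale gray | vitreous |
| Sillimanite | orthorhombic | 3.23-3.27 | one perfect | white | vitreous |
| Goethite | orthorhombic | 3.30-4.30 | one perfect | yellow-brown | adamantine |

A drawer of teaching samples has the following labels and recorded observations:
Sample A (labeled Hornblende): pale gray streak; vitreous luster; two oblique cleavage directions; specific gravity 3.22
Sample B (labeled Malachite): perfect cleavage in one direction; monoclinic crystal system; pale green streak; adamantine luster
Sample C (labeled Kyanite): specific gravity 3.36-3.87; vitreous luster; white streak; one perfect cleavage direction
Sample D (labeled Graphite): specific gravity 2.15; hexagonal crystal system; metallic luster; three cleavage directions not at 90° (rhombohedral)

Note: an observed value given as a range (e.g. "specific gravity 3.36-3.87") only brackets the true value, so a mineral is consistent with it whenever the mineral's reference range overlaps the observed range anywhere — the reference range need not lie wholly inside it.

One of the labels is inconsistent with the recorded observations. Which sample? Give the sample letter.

Sample A: all recorded properties match Hornblende.
Sample B: all recorded properties match Malachite.
Sample C: all recorded properties match Kyanite.
Sample D: Graphite has cleavage one perfect, but the record shows three cleavage directions not at 90° (rhombohedral) — this label is wrong.
The mislabeled specimen is D.

D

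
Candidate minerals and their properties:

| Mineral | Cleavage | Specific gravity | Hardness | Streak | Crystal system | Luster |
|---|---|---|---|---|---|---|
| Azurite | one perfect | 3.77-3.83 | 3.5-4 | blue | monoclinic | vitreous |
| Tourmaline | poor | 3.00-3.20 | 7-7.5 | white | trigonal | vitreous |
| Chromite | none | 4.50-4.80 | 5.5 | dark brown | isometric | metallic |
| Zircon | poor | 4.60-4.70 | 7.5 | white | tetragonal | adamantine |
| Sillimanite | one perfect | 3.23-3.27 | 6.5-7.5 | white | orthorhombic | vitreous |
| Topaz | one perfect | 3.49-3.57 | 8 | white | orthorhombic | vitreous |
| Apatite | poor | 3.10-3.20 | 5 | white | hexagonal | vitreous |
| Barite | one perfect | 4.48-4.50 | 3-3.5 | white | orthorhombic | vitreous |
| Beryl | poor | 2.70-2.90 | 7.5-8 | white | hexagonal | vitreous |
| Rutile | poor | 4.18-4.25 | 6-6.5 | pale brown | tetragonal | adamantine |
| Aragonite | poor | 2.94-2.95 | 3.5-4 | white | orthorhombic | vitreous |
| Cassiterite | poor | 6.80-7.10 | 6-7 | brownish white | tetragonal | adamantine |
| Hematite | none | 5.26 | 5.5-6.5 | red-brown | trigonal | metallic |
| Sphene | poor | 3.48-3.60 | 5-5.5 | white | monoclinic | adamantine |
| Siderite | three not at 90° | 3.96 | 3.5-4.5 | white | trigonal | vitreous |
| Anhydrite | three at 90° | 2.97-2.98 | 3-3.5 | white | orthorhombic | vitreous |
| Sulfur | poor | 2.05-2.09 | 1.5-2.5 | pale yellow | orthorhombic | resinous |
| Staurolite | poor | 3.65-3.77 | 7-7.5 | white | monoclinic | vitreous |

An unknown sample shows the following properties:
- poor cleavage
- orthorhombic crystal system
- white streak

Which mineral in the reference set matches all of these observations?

Poor cleavage — narrows the field to Tourmaline, Zircon, Apatite, Beryl, Rutile, Aragonite, Cassiterite, Sphene, Sulfur, Staurolite.
Orthorhombic crystal system — only Aragonite, Sulfur remain.
White streak is inconsistent with Sulfur.
Aragonite is the sole remaining match.

Aragonite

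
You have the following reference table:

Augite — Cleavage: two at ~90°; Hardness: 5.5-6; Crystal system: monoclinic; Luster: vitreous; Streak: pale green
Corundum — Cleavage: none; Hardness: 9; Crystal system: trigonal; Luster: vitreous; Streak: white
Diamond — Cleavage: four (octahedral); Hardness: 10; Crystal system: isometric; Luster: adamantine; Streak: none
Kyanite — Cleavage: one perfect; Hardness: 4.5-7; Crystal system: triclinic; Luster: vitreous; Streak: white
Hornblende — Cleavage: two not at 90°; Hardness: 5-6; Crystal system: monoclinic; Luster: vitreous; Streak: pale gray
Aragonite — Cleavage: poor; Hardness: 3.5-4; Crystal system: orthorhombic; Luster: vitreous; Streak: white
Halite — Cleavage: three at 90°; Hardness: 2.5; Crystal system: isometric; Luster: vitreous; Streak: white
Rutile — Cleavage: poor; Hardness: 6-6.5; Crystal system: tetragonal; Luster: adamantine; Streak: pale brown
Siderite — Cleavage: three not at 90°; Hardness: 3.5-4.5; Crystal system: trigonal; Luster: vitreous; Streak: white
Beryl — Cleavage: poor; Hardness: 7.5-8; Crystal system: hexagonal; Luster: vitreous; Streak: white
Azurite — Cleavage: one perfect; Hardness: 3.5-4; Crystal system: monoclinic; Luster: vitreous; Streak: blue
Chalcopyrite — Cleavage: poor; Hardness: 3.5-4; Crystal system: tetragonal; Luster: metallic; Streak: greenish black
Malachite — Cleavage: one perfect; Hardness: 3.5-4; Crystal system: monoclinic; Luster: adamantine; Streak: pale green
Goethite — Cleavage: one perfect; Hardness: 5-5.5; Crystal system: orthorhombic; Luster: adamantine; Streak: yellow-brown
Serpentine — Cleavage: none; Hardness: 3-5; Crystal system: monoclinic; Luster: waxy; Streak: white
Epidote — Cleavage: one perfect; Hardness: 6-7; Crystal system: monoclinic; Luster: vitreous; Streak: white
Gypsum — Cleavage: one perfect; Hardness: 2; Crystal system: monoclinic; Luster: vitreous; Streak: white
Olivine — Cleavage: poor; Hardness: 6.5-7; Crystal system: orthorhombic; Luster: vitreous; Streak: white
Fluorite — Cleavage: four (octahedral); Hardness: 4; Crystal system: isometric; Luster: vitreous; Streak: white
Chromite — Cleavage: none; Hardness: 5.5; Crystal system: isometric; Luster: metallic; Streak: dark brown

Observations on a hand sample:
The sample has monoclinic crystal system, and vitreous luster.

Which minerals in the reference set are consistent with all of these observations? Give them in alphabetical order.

Augite, Azurite, Epidote, Gypsum, Hornblende

Monoclinic crystal system — leaves Augite, Hornblende, Azurite, Malachite, Serpentine, Epidote, Gypsum.
Vitreous luster is inconsistent with Malachite, Serpentine.
Remaining candidates: Augite, Azurite, Epidote, Gypsum, Hornblende.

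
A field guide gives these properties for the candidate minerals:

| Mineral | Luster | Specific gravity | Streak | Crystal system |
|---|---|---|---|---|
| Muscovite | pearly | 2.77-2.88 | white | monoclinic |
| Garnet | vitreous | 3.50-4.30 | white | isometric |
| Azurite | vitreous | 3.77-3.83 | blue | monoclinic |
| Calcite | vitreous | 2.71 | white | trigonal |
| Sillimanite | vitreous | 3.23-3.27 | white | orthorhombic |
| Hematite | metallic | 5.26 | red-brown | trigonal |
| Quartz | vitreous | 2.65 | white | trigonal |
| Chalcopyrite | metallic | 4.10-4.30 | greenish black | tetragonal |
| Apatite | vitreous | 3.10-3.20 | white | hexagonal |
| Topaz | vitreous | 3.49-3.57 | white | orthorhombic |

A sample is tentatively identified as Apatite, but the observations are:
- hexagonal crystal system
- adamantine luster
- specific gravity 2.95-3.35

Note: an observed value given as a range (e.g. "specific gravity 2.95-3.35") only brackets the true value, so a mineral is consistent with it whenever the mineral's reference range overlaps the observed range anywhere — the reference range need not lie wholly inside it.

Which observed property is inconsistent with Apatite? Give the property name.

Hexagonal crystal system: Apatite has hexagonal system — within range.
Adamantine luster: Apatite has vitreous luster — inconsistent.
Specific gravity 2.95-3.35: Apatite has SG 3.10-3.20 — within range.
The luster is the one property that does not fit.

luster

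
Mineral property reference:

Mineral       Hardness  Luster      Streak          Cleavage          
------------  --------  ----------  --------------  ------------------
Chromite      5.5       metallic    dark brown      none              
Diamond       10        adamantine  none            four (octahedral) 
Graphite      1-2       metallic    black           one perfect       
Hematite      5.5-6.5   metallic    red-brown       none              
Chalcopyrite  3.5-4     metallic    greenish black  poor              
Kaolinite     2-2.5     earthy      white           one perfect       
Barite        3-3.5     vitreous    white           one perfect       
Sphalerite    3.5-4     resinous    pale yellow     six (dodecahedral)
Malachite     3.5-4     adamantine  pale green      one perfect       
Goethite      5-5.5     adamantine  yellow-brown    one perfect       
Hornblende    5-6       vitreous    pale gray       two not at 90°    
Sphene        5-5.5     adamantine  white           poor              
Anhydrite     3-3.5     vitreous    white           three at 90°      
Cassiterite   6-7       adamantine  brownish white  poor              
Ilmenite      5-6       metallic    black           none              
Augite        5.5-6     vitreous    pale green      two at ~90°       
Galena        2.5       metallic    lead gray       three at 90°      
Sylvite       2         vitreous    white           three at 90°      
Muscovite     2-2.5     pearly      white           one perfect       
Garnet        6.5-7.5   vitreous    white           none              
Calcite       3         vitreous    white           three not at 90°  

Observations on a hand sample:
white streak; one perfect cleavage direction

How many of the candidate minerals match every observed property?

3

White streak: leaves Kaolinite, Barite, Sphene, Anhydrite, Sylvite, Muscovite, Garnet, Calcite.
One perfect cleavage direction: leaves Kaolinite, Barite, Muscovite.
Consistent with every observation: Barite, Kaolinite, Muscovite.
That is 3 minerals.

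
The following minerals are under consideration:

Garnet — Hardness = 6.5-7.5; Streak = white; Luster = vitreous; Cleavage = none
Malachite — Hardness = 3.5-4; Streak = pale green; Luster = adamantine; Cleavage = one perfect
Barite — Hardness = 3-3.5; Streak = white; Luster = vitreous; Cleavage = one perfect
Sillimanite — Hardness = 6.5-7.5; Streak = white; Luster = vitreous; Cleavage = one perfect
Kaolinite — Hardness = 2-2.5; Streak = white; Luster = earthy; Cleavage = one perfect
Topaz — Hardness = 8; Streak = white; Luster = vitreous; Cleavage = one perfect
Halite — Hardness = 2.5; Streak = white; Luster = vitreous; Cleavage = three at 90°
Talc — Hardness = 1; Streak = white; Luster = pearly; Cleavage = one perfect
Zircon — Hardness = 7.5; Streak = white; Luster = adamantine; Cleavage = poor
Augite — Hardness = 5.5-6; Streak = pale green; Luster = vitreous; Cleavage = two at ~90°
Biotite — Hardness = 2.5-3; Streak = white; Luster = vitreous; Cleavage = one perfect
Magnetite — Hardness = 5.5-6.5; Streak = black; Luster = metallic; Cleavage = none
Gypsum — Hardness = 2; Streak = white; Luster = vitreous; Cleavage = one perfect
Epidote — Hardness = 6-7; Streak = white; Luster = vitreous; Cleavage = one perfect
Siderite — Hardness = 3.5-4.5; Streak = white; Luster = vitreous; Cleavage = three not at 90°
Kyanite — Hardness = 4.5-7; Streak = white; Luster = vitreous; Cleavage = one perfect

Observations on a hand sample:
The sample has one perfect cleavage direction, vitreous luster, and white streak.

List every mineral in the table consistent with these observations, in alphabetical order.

Barite, Biotite, Epidote, Gypsum, Kyanite, Sillimanite, Topaz

One perfect cleavage direction excludes Garnet, Halite, Zircon, Augite, Magnetite, Siderite.
Vitreous luster rules out Malachite, Kaolinite, Talc.
White streak: consistent with all remaining minerals.
Remaining candidates: Barite, Biotite, Epidote, Gypsum, Kyanite, Sillimanite, Topaz.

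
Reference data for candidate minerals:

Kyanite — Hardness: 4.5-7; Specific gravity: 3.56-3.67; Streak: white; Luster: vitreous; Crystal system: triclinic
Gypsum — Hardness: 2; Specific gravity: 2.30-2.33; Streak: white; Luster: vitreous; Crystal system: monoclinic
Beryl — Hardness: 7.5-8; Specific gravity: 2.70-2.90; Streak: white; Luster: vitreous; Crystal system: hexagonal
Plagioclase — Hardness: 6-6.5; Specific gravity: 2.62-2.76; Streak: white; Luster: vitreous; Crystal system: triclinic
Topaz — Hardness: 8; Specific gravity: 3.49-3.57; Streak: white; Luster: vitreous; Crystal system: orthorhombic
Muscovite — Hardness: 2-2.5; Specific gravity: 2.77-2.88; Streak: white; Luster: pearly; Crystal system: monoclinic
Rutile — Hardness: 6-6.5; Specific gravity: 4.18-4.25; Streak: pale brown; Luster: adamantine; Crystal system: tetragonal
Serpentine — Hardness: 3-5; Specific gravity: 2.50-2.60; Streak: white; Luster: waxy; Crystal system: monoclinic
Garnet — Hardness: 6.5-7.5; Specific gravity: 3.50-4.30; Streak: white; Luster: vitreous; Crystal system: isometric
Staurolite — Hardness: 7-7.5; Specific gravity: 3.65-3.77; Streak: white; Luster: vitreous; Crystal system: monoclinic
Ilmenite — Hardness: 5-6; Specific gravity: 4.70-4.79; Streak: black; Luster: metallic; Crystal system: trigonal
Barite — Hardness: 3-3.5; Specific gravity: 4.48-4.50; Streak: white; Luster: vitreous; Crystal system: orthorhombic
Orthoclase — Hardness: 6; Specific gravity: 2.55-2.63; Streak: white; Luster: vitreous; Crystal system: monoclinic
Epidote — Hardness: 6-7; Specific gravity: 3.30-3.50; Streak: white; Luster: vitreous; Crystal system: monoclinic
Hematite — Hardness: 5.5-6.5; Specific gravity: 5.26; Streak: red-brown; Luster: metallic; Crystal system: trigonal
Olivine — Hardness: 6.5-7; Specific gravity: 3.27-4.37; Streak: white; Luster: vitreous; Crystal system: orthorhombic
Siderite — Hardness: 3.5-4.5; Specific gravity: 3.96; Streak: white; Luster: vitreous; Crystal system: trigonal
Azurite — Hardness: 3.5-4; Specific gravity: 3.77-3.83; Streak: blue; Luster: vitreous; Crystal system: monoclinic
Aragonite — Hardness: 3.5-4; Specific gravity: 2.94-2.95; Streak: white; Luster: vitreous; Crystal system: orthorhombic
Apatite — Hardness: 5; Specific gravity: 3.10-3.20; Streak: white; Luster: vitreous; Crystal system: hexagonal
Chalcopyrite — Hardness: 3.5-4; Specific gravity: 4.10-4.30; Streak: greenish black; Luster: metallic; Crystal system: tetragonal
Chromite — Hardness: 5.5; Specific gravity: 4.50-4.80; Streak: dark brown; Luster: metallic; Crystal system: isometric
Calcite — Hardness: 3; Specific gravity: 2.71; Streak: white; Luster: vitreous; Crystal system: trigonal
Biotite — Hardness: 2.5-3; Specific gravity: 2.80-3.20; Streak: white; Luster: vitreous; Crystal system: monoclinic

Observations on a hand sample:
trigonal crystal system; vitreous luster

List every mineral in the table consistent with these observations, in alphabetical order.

Calcite, Siderite

Trigonal crystal system: narrows the field to Ilmenite, Hematite, Siderite, Calcite.
Vitreous luster is inconsistent with Ilmenite, Hematite.
The minerals that satisfy all observations are Calcite, Siderite.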